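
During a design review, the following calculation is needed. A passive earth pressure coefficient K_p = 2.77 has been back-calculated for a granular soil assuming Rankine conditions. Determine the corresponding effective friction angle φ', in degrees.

28.0°

K_p = (1+sin φ)/(1−sin φ) ⇒ sin φ = (K_p − 1)/(K_p + 1) = 0.4695.
φ = arcsin(0.4695) = 28.00°.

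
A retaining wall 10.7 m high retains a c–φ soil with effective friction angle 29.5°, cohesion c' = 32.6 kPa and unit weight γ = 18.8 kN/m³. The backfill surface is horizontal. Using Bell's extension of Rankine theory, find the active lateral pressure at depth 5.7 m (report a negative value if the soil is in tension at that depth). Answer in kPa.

K_a = (1 − sin φ)/(1 + sin φ) = 0.3401.
σ_a = K_a γ z − 2c√K_a = 0.3401×18.8×5.7 − 2×32.6×0.5832 = -1.578 kPa.

-1.58 kPa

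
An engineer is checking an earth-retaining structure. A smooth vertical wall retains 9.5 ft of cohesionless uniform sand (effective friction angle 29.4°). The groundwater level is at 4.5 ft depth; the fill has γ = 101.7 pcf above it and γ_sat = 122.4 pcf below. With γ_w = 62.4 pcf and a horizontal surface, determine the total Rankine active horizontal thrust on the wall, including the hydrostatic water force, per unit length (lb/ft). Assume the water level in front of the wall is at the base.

2170 lb/ft

K_a = tan²(45° − φ/2) = 0.3415.
γ' = 122.4 − 62.4 = 60.00 pcf. Depth below WT = 5.0 ft.
σ'_h at WT = K_a γ d_w = 156.3 psf; at base = 156.3 + K_a γ' × 5.0 = 258.7 psf.
P₁ (0–4.5 ft) = ½×156.3×4.5 = 351.6. P₂ (4.5–9.5 ft) = ½(156.3+258.7)×5.0 = 1037.
P_w = ½ γ_w h₂² = 0.5×62.4×5.0² = 780.0. Total = 351.6+1037+780.0 = 2169 lb/ft.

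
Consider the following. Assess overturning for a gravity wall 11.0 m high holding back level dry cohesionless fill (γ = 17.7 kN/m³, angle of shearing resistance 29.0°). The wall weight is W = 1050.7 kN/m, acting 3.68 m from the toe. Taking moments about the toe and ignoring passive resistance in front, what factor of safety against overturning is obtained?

2.84

K_a = tan²(45° − 29.0°/2) = 0.3470.
P_a = ½K_aγH² = 0.5×0.3470×17.7×11.0² = 371.6 kN/m, acting at H/3 = 3.667 m above the base.
Overturning moment M_o = P_a × H/3 = 371.6 × 3.667 = 1362.
Resisting moment M_r = W × 3.68 = 1050.7 × 3.68 = 3867.
FS_overturning = M_r/M_o = 3867/1362 = 2.838.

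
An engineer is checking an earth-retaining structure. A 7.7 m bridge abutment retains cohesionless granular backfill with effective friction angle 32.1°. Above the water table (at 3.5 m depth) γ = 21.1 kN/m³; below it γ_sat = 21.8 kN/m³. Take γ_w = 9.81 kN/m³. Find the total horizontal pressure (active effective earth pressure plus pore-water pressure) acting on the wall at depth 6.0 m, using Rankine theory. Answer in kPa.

K_a = (1 − sin φ)/(1 + sin φ) = 0.3060.
γ' = 21.8 − 9.81 = 11.99 kN/m³.
Effective vertical stress at 6.0 m: σ'_v = 21.1×3.5 + 11.99×2.50 = 103.8 kPa.
σ'_h = K_a σ'_v = 0.3060 × 103.8 = 31.77 kPa; u = γ_w × 2.50 = 24.53 kPa.
Total σ_h = 31.77 + 24.53 = 56.30 kPa.

56.3 kPa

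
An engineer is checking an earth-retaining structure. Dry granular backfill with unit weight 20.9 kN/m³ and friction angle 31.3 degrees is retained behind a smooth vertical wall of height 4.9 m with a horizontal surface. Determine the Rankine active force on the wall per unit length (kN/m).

79.3 kN/m

K_a = tan²(45° − φ/2) = 0.3162.
P_a = ½ K_a γ H² = 0.5 × 0.3162 × 20.9 × 4.9² = 79.34 kN/m.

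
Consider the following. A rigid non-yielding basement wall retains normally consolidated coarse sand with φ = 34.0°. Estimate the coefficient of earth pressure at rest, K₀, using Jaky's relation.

K₀ = 1 − sin φ' = 1 − sin 34.0° = 0.4408.

0.441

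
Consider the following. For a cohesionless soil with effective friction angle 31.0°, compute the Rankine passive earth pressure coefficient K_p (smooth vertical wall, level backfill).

K_p = (1 + sin φ)/(1 − sin φ) = tan²(45° + 31.0°/2) = 3.124.

3.12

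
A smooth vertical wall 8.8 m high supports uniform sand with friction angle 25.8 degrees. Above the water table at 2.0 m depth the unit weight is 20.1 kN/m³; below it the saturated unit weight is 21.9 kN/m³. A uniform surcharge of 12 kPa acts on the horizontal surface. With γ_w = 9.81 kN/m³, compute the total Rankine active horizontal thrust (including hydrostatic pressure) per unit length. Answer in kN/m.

K_a = tan²(45° − φ/2) = 0.3935.
γ' = 21.9 − 9.81 = 12.09 kN/m³. h₂ = H − d_w = 6.8 m.
σ'_h: at surface K_a·q = 4.722; at WT K_a(q+γd_w) = 20.54; at base K_a(q+γd_w+γ'h₂) = 52.89 kPa.
P₁ = ½(4.722+20.54)×2.0 = 25.26; P₂ = ½(20.54+52.89)×6.8 = 249.7; P_w = ½γ_w h₂² = 226.8.
Total = 25.26+249.7+226.8 = 501.7 kN/m.

502 kN/m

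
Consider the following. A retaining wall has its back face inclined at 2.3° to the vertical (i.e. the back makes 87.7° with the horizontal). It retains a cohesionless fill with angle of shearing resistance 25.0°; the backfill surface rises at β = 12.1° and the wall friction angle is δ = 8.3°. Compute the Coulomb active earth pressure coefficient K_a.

K_a = sin²(α+φ) / [sin²α · sin(α−δ) · (1 + √{sin(φ+δ)sin(φ−β) / (sin(α−δ)sin(α+β))})²].
With α = 87.7°, φ = 25.0°, δ = 8.3°, β = 12.1°: K_a = 0.4718.

0.472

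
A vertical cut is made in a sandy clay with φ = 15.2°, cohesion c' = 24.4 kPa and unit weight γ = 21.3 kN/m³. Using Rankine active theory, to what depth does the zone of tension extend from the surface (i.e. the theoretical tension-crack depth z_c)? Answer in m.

K_a = tan²(45° − 15.2°/2) = 0.5845; √K_a = 0.7646.
The active pressure is zero where K_a γ z = 2c√K_a, so z_c = 2c/(γ√K_a) = 2×24.4/(21.3×0.7646) = 2.997 m.

3.00 m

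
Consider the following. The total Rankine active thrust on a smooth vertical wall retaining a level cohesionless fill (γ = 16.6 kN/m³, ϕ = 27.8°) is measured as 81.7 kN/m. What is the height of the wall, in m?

K_a = 0.3639. P_a = ½ K_a γ H² ⇒ H = √(2P_a/(K_a γ)).
H = √(2×81.7/(0.3639×16.6)) = 5.201 m.

5.20 m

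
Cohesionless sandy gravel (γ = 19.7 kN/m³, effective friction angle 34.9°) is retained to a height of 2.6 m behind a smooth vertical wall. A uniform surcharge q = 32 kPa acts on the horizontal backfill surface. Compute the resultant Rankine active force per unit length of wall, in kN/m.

K_a = tan²(45° − φ/2) = 0.2721.
Soil triangle: ½ K_a γ H² = 0.5×0.2721×19.7×2.6² = 18.12 kN/m.
Surcharge rectangle: K_a q H = 0.2721×32×2.6 = 22.64 kN/m.
Total = 18.12 + 22.64 = 40.76 kN/m.

40.8 kN/m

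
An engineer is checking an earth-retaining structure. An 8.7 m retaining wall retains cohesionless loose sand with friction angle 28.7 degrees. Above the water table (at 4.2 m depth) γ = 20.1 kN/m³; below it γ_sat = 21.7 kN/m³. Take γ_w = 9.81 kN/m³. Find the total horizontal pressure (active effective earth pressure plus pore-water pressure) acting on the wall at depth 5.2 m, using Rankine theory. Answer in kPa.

43.6 kPa

K_a = (1 − sin φ)/(1 + sin φ) = 0.3511.
γ' = 21.7 − 9.81 = 11.89 kN/m³.
Effective vertical stress at 5.2 m: σ'_v = 20.1×4.2 + 11.89×1.00 = 96.31 kPa.
σ'_h = K_a σ'_v = 0.3511 × 96.31 = 33.82 kPa; u = γ_w × 1.00 = 9.810 kPa.
Total σ_h = 33.82 + 9.810 = 43.63 kPa.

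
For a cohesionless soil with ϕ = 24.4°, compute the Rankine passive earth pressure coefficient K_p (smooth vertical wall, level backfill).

K_p = (1 + sin φ)/(1 − sin φ) = tan²(45° + 24.4°/2) = 2.408.

2.41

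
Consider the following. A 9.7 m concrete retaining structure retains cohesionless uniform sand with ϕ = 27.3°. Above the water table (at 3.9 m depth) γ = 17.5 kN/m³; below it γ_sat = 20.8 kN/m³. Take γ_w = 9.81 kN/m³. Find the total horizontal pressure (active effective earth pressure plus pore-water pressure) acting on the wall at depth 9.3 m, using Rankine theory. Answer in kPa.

K_a = (1 − sin φ)/(1 + sin φ) = 0.3711.
γ' = 20.8 − 9.81 = 10.99 kN/m³.
Effective vertical stress at 9.3 m: σ'_v = 17.5×3.9 + 10.99×5.40 = 127.6 kPa.
σ'_h = K_a σ'_v = 0.3711 × 127.6 = 47.35 kPa; u = γ_w × 5.40 = 52.97 kPa.
Total σ_h = 47.35 + 52.97 = 100.3 kPa.

100 kPa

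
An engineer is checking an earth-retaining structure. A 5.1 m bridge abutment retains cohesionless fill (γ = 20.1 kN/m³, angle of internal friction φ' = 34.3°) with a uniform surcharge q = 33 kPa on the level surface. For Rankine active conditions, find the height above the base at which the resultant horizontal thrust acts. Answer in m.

K_a = 0.2792.
Triangular part P₁ = ½K_aγH² = 72.97 at H/3 = 1.700 m; rectangular part P₂ = K_a q H = 46.98 at H/2 = 2.550 m.
ȳ = (P₁·1.700 + P₂·2.550)/(P₁+P₂) = 2.033 m.

2.03 m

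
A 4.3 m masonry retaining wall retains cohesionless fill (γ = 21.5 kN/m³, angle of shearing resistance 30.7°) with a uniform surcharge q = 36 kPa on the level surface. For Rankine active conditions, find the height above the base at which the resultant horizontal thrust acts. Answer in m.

K_a = 0.3240.
Triangular part P₁ = ½K_aγH² = 64.41 at H/3 = 1.433 m; rectangular part P₂ = K_a q H = 50.16 at H/2 = 2.150 m.
ȳ = (P₁·1.433 + P₂·2.150)/(P₁+P₂) = 1.747 m.

1.75 m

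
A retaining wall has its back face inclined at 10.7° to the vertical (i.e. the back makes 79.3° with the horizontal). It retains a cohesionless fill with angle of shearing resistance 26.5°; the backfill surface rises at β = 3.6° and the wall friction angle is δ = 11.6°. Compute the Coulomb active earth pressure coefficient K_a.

K_a = sin²(α+φ) / [sin²α · sin(α−δ) · (1 + √{sin(φ+δ)sin(φ−β) / (sin(α−δ)sin(α+β))})²].
With α = 79.3°, φ = 26.5°, δ = 11.6°, β = 3.6°: K_a = 0.4537.

0.454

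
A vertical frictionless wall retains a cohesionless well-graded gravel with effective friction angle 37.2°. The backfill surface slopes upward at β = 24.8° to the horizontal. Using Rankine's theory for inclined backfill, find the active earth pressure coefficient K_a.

0.319

K_a = cos β · (cos β − √(cos²β − cos²φ)) / (cos β + √(cos²β − cos²φ)).
cos β = 0.9078, cos φ = 0.7965, √(cos²β − cos²φ) = 0.4354.
K_a = 0.9078 × (0.9078 − 0.4354)/(0.9078 + 0.4354) = 0.3192.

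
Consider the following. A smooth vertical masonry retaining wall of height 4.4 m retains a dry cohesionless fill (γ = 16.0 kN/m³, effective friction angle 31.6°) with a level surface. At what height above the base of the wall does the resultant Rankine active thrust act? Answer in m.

1.47 m

K_a = 0.3123.
The pressure distribution is triangular, so the resultant acts at H/3 above the base = 4.4/3 = 1.467 m.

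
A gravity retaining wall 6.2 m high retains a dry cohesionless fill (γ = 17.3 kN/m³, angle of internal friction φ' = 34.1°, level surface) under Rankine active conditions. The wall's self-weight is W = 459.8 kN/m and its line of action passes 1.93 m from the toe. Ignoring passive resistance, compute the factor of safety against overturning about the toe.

4.59

K_a = tan²(45° − 34.1°/2) = 0.2815.
P_a = ½K_aγH² = 0.5×0.2815×17.3×6.2² = 93.61 kN/m, acting at H/3 = 2.067 m above the base.
Overturning moment M_o = P_a × H/3 = 93.61 × 2.067 = 193.5.
Resisting moment M_r = W × 1.93 = 459.8 × 1.93 = 887.4.
FS_overturning = M_r/M_o = 887.4/193.5 = 4.587.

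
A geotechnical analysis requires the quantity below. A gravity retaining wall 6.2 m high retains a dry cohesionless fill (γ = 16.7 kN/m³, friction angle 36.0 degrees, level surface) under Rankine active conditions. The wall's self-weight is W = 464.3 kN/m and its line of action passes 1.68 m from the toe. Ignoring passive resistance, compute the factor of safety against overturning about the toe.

K_a = tan²(45° − 36.0°/2) = 0.2596.
P_a = ½K_aγH² = 0.5×0.2596×16.7×6.2² = 83.33 kN/m, acting at H/3 = 2.067 m above the base.
Overturning moment M_o = P_a × H/3 = 83.33 × 2.067 = 172.2.
Resisting moment M_r = W × 1.68 = 464.3 × 1.68 = 780.0.
FS_overturning = M_r/M_o = 780.0/172.2 = 4.529.

4.53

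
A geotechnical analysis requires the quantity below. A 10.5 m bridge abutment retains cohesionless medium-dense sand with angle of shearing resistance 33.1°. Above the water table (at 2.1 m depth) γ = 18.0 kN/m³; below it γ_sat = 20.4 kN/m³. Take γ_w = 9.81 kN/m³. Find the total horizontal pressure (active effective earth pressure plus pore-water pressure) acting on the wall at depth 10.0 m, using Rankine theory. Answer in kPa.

K_a = (1 − sin φ)/(1 + sin φ) = 0.2936.
γ' = 20.4 − 9.81 = 10.59 kN/m³.
Effective vertical stress at 10.0 m: σ'_v = 18.0×2.1 + 10.59×7.90 = 121.5 kPa.
σ'_h = K_a σ'_v = 0.2936 × 121.5 = 35.66 kPa; u = γ_w × 7.90 = 77.50 kPa.
Total σ_h = 35.66 + 77.50 = 113.2 kPa.

113 kPa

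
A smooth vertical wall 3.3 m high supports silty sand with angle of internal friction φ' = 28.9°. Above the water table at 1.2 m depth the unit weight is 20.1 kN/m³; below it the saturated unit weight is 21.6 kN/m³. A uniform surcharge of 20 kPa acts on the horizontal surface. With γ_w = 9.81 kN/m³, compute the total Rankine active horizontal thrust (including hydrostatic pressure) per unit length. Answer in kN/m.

76.4 kN/m

K_a = tan²(45° − φ/2) = 0.3484.
γ' = 21.6 − 9.81 = 11.79 kN/m³. h₂ = H − d_w = 2.1 m.
σ'_h: at surface K_a·q = 6.967; at WT K_a(q+γd_w) = 15.37; at base K_a(q+γd_w+γ'h₂) = 23.99 kPa.
P₁ = ½(6.967+15.37)×1.2 = 13.40; P₂ = ½(15.37+23.99)×2.1 = 41.33; P_w = ½γ_w h₂² = 21.63.
Total = 13.40+41.33+21.63 = 76.37 kN/m.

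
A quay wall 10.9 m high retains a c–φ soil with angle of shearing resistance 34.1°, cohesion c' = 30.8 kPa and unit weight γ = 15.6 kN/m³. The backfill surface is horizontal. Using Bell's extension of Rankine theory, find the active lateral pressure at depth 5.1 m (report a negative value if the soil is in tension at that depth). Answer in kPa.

K_a = (1 − sin φ)/(1 + sin φ) = 0.2815.
σ_a = K_a γ z − 2c√K_a = 0.2815×15.6×5.1 − 2×30.8×0.5306 = -10.29 kPa.

-10.3 kPa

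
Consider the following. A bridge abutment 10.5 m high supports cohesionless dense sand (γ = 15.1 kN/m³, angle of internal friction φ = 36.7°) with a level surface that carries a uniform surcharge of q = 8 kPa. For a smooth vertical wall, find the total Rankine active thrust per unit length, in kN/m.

K_a = tan²(45° − φ/2) = 0.2519.
Soil triangle: ½ K_a γ H² = 0.5×0.2519×15.1×10.5² = 209.6 kN/m.
Surcharge rectangle: K_a q H = 0.2519×8×10.5 = 21.16 kN/m.
Total = 209.6 + 21.16 = 230.8 kN/m.

231 kN/m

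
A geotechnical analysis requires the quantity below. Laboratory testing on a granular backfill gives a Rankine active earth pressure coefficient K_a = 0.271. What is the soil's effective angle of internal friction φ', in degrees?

K_a = tan²(45° − φ/2) ⇒ 45° − φ/2 = arctan(√0.271) = 27.50°.
φ = 2(45° − 27.50°) = 35.00°.

35.0°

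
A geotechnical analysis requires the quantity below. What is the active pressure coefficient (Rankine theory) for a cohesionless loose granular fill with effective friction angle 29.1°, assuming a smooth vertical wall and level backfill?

0.346

K_a = tan²(45° − φ/2) = tan²(30.45°) = 0.3456.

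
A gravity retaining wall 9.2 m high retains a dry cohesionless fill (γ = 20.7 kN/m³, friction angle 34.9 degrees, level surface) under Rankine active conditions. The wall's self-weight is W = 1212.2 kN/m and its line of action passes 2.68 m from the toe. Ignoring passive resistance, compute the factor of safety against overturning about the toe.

K_a = tan²(45° − 34.9°/2) = 0.2721.
P_a = ½K_aγH² = 0.5×0.2721×20.7×9.2² = 238.4 kN/m, acting at H/3 = 3.067 m above the base.
Overturning moment M_o = P_a × H/3 = 238.4 × 3.067 = 731.1.
Resisting moment M_r = W × 2.68 = 1212.2 × 2.68 = 3249.
FS_overturning = M_r/M_o = 3249/731.1 = 4.443.

4.44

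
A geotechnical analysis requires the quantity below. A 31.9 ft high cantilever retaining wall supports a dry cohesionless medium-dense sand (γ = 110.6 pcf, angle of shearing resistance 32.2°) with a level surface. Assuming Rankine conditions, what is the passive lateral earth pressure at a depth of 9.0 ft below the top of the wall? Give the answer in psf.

K_p = (1 + sin φ)/(1 − sin φ) = 3.282.
σ_h = K_p γ z = 3.282 × 110.6 × 9.0 = 3266 psf.

3270 psf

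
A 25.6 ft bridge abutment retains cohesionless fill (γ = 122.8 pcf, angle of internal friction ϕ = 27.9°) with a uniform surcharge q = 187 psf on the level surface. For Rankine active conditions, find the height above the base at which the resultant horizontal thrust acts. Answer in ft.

K_a = 0.3625.
Triangular part P₁ = ½K_aγH² = 14590 at H/3 = 8.533 ft; rectangular part P₂ = K_a q H = 1735 at H/2 = 12.80 ft.
ȳ = (P₁·8.533 + P₂·12.80)/(P₁+P₂) = 8.987 ft.

8.99 ft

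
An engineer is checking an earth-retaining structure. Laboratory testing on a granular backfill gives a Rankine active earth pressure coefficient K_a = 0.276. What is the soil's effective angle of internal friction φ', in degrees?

K_a = tan²(45° − φ/2) ⇒ 45° − φ/2 = arctan(√0.276) = 27.72°.
φ = 2(45° − 27.72°) = 34.57°.

34.6°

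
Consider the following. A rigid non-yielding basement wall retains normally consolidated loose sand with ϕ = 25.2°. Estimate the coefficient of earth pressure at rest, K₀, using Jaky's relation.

K₀ = 1 − sin φ' = 1 − sin 25.2° = 0.5742.

0.574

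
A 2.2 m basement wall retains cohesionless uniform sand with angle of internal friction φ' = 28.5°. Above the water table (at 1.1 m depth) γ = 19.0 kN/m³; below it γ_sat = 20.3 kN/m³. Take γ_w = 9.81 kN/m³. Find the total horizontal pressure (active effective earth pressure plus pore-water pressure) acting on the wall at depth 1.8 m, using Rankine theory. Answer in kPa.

K_a = (1 − sin φ)/(1 + sin φ) = 0.3540.
γ' = 20.3 − 9.81 = 10.49 kN/m³.
Effective vertical stress at 1.8 m: σ'_v = 19.0×1.1 + 10.49×0.700 = 28.24 kPa.
σ'_h = K_a σ'_v = 0.3540 × 28.24 = 9.997 kPa; u = γ_w × 0.700 = 6.867 kPa.
Total σ_h = 9.997 + 6.867 = 16.86 kPa.

16.9 kPa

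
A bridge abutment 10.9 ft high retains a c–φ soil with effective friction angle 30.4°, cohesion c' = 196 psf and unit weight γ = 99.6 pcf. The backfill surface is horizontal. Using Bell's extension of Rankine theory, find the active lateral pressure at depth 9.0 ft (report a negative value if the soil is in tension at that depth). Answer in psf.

69.5 psf

K_a = (1 − sin φ)/(1 + sin φ) = 0.3280.
σ_a = K_a γ z − 2c√K_a = 0.3280×99.6×9.0 − 2×196×0.5727 = 69.51 psf.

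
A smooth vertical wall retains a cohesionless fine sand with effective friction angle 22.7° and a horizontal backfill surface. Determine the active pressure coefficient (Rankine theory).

K_a = (1 − sin φ)/(1 + sin φ) = (1 − sin 22.7°)/(1 + sin 22.7°) = 0.4431.

0.443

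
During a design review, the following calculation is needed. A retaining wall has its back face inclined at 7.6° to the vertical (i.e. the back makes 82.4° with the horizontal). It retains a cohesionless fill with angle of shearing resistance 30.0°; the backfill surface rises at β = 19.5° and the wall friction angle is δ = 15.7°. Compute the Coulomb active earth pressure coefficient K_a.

0.497

K_a = sin²(α+φ) / [sin²α · sin(α−δ) · (1 + √{sin(φ+δ)sin(φ−β) / (sin(α−δ)sin(α+β))})²].
With α = 82.4°, φ = 30.0°, δ = 15.7°, β = 19.5°: K_a = 0.4967.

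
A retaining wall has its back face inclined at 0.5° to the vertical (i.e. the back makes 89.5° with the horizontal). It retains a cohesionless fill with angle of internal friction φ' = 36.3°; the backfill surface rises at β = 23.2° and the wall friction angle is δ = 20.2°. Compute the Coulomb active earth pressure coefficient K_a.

0.326

K_a = sin²(α+φ) / [sin²α · sin(α−δ) · (1 + √{sin(φ+δ)sin(φ−β) / (sin(α−δ)sin(α+β))})²].
With α = 89.5°, φ = 36.3°, δ = 20.2°, β = 23.2°: K_a = 0.3263.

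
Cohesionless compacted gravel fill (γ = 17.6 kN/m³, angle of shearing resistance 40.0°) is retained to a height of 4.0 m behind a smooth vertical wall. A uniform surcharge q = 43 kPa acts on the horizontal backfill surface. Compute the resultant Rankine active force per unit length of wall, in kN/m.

68.0 kN/m

K_a = tan²(45° − φ/2) = 0.2174.
Soil triangle: ½ K_a γ H² = 0.5×0.2174×17.6×4.0² = 30.62 kN/m.
Surcharge rectangle: K_a q H = 0.2174×43×4.0 = 37.40 kN/m.
Total = 30.62 + 37.40 = 68.02 kN/m.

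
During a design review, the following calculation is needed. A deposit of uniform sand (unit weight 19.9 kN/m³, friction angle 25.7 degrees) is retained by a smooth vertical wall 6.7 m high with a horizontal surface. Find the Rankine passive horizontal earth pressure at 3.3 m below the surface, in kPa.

166 kPa

K_p = (1 + sin φ)/(1 − sin φ) = 2.531.
σ_h = K_p γ z = 2.531 × 19.9 × 3.3 = 166.2 kPa.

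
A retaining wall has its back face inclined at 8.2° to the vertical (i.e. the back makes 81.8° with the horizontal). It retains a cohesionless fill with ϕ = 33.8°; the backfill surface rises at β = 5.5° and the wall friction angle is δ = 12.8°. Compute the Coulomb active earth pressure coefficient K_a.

K_a = sin²(α+φ) / [sin²α · sin(α−δ) · (1 + √{sin(φ+δ)sin(φ−β) / (sin(α−δ)sin(α+β))})²].
With α = 81.8°, φ = 33.8°, δ = 12.8°, β = 5.5°: K_a = 0.3440.

0.344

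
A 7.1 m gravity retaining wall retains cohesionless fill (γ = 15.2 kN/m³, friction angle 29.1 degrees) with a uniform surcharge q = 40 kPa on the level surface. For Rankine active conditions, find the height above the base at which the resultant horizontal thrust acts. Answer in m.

2.87 m

K_a = 0.3456.
Triangular part P₁ = ½K_aγH² = 132.4 at H/3 = 2.367 m; rectangular part P₂ = K_a q H = 98.15 at H/2 = 3.550 m.
ȳ = (P₁·2.367 + P₂·3.550)/(P₁+P₂) = 2.870 m.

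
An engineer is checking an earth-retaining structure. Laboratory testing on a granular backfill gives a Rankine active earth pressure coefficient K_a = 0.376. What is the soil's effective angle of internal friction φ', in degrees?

27.0°

K_a = tan²(45° − φ/2) ⇒ 45° − φ/2 = arctan(√0.376) = 31.52°.
φ = 2(45° − 31.52°) = 26.97°.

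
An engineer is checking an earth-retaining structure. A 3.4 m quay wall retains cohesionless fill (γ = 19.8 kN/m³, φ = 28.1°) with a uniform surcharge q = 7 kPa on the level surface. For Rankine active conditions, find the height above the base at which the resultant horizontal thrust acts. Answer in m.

K_a = 0.3596.
Triangular part P₁ = ½K_aγH² = 41.16 at H/3 = 1.133 m; rectangular part P₂ = K_a q H = 8.559 at H/2 = 1.700 m.
ȳ = (P₁·1.133 + P₂·1.700)/(P₁+P₂) = 1.231 m.

1.23 m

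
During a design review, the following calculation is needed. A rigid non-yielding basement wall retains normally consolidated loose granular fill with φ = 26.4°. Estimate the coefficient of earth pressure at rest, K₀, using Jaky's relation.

K₀ = 1 − sin φ' = 1 − sin 26.4° = 0.5554.

0.555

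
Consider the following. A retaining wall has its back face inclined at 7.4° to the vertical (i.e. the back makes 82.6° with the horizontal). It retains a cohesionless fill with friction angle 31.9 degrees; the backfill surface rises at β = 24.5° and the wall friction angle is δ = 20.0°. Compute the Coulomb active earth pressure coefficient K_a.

0.524

K_a = sin²(α+φ) / [sin²α · sin(α−δ) · (1 + √{sin(φ+δ)sin(φ−β) / (sin(α−δ)sin(α+β))})²].
With α = 82.6°, φ = 31.9°, δ = 20.0°, β = 24.5°: K_a = 0.5238.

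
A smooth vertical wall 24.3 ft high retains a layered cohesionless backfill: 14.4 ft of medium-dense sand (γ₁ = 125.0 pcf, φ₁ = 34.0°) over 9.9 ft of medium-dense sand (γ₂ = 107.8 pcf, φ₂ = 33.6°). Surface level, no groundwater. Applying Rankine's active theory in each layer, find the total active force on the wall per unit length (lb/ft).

10300 lb/ft

K_a1 = tan²(45°−34.0°/2) = 0.2827; K_a2 = tan²(45°−33.6°/2) = 0.2875.
Layer 1: σ at base = K_a1 γ₁ h₁ = 508.9 psf; P₁ = ½×508.9×14.4 = 3664.
Layer 2: σ_v at top = γ₁h₁ = 1800; σ_h top = K_a2×1800 = 517.5; σ_h base = K_a2×(1800+107.8×9.9) = 824.3.
P₂ = ½(517.5+824.3)×9.9 = 6642. Total P_a = 3664+6642 = 10310 lb/ft.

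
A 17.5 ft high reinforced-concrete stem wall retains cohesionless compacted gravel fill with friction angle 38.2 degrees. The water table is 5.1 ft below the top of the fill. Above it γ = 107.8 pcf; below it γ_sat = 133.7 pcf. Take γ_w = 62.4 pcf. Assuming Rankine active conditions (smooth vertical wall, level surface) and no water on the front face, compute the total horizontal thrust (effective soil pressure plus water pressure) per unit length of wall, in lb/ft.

K_a = tan²(45° − φ/2) = 0.2358.
γ' = 133.7 − 62.4 = 71.30 pcf. Depth below WT = 12.4 ft.
σ'_h at WT = K_a γ d_w = 129.6 psf; at base = 129.6 + K_a γ' × 12.4 = 338.1 psf.
P₁ (0–5.1 ft) = ½×129.6×5.1 = 330.6. P₂ (5.1–17.5 ft) = ½(129.6+338.1)×12.4 = 2900.
P_w = ½ γ_w h₂² = 0.5×62.4×12.4² = 4797. Total = 330.6+2900+4797 = 8028 lb/ft.

8030 lb/ft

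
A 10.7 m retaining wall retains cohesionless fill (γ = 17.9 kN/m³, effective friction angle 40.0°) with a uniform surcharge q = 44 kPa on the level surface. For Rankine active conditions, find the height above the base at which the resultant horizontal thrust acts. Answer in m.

K_a = 0.2174.
Triangular part P₁ = ½K_aγH² = 222.8 at H/3 = 3.567 m; rectangular part P₂ = K_a q H = 102.4 at H/2 = 5.350 m.
ȳ = (P₁·3.567 + P₂·5.350)/(P₁+P₂) = 4.128 m.

4.13 m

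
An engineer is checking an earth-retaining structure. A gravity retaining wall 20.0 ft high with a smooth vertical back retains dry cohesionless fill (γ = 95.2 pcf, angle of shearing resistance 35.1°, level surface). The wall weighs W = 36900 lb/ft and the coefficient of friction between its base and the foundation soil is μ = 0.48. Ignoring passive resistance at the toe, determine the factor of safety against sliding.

3.45

K_a = tan²(45° − 35.1°/2) = 0.2698.
P_a = ½K_aγH² = 0.5×0.2698×95.2×20.0² = 5138 lb/ft, acting at H/3 = 6.667 ft above the base.
FS_sliding = μW / P_a = 0.48×36900 / 5138 = 3.447.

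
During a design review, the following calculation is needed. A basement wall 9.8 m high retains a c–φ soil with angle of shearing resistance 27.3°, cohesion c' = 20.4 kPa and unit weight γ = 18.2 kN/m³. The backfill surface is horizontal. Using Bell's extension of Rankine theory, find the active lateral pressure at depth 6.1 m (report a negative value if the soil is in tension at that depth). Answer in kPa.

K_a = (1 − sin φ)/(1 + sin φ) = 0.3711.
σ_a = K_a γ z − 2c√K_a = 0.3711×18.2×6.1 − 2×20.4×0.6092 = 16.35 kPa.

16.3 kPa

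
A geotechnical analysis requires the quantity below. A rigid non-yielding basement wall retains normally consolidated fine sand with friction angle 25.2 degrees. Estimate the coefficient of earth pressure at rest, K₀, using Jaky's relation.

K₀ = 1 − sin φ' = 1 − sin 25.2° = 0.5742.

0.574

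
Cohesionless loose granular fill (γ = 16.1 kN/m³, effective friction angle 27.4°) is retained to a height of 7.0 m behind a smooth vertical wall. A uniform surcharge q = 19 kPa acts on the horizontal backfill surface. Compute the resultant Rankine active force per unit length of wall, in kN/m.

195 kN/m

K_a = tan²(45° − φ/2) = 0.3697.
Soil triangle: ½ K_a γ H² = 0.5×0.3697×16.1×7.0² = 145.8 kN/m.
Surcharge rectangle: K_a q H = 0.3697×19×7.0 = 49.17 kN/m.
Total = 145.8 + 49.17 = 195.0 kN/m.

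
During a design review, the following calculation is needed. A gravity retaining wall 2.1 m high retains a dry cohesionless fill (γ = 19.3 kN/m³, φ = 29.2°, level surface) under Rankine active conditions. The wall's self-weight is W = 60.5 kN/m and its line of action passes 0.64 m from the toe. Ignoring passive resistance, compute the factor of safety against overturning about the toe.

K_a = tan²(45° − 29.2°/2) = 0.3442.
P_a = ½K_aγH² = 0.5×0.3442×19.3×2.1² = 14.65 kN/m, acting at H/3 = 0.7000 m above the base.
Overturning moment M_o = P_a × H/3 = 14.65 × 0.7000 = 10.25.
Resisting moment M_r = W × 0.64 = 60.5 × 0.64 = 38.72.
FS_overturning = M_r/M_o = 38.72/10.25 = 3.776.

3.78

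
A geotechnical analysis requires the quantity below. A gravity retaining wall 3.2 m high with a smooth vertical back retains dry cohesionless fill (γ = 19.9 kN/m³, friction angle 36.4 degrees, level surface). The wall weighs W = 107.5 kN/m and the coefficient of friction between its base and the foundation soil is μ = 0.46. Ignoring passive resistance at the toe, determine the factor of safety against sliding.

K_a = tan²(45° − 36.4°/2) = 0.2552.
P_a = ½K_aγH² = 0.5×0.2552×19.9×3.2² = 26.00 kN/m, acting at H/3 = 1.067 m above the base.
FS_sliding = μW / P_a = 0.46×107.5 / 26.00 = 1.902.

1.90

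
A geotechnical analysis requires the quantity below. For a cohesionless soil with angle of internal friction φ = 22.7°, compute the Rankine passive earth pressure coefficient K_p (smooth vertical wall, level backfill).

K_p = (1 + sin φ)/(1 − sin φ) = tan²(45° + 22.7°/2) = 2.257.

2.26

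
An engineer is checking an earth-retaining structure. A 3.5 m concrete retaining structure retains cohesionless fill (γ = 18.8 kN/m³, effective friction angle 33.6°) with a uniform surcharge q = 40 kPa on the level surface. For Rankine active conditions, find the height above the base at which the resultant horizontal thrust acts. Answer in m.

K_a = 0.2875.
Triangular part P₁ = ½K_aγH² = 33.11 at H/3 = 1.167 m; rectangular part P₂ = K_a q H = 40.25 at H/2 = 1.750 m.
ȳ = (P₁·1.167 + P₂·1.750)/(P₁+P₂) = 1.487 m.

1.49 m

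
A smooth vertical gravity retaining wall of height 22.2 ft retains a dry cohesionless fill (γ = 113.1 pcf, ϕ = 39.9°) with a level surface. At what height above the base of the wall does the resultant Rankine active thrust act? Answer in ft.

K_a = 0.2184.
The pressure distribution is triangular, so the resultant acts at H/3 above the base = 22.2/3 = 7.400 ft.

7.40 ft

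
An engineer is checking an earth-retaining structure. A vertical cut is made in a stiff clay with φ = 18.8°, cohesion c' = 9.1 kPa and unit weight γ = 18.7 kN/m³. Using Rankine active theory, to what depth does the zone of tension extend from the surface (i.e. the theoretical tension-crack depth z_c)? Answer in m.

1.36 m

K_a = tan²(45° − 18.8°/2) = 0.5126; √K_a = 0.7159.
The active pressure is zero where K_a γ z = 2c√K_a, so z_c = 2c/(γ√K_a) = 2×9.1/(18.7×0.7159) = 1.359 m.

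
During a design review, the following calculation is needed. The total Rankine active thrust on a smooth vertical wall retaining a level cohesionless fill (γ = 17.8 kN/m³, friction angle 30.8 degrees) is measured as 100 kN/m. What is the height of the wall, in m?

5.90 m

K_a = 0.3227. P_a = ½ K_a γ H² ⇒ H = √(2P_a/(K_a γ)).
H = √(2×100/(0.3227×17.8)) = 5.901 m.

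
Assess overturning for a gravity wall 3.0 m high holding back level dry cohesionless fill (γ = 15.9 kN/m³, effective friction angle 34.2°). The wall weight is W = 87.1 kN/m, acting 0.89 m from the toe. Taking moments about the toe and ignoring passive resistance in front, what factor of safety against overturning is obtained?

K_a = tan²(45° − 34.2°/2) = 0.2803.
P_a = ½K_aγH² = 0.5×0.2803×15.9×3.0² = 20.06 kN/m, acting at H/3 = 1.000 m above the base.
Overturning moment M_o = P_a × H/3 = 20.06 × 1.000 = 20.06.
Resisting moment M_r = W × 0.89 = 87.1 × 0.89 = 77.52.
FS_overturning = M_r/M_o = 77.52/20.06 = 3.865.

3.86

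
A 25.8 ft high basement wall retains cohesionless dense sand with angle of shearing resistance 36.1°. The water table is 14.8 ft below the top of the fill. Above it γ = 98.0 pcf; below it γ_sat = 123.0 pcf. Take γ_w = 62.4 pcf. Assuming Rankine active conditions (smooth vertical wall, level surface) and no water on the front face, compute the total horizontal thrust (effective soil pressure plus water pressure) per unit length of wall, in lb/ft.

11600 lb/ft

K_a = tan²(45° − φ/2) = 0.2585.
γ' = 123.0 − 62.4 = 60.60 pcf. Depth below WT = 11.0 ft.
σ'_h at WT = K_a γ d_w = 374.9 psf; at base = 374.9 + K_a γ' × 11.0 = 547.2 psf.
P₁ (0–14.8 ft) = ½×374.9×14.8 = 2774. P₂ (14.8–25.8 ft) = ½(374.9+547.2)×11.0 = 5072.
P_w = ½ γ_w h₂² = 0.5×62.4×11.0² = 3775. Total = 2774+5072+3775 = 11620 lb/ft.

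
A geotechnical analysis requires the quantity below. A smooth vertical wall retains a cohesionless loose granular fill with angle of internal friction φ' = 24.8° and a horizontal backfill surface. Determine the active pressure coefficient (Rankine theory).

0.409

K_a = (1 − sin φ)/(1 + sin φ) = (1 − sin 24.8°)/(1 + sin 24.8°) = 0.4090.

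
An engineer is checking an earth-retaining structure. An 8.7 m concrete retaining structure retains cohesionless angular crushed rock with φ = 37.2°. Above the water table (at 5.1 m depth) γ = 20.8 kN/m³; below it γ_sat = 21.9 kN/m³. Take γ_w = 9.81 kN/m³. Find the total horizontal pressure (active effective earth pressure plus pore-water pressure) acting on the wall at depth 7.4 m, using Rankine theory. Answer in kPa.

55.6 kPa

K_a = (1 − sin φ)/(1 + sin φ) = 0.2464.
γ' = 21.9 − 9.81 = 12.09 kN/m³.
Effective vertical stress at 7.4 m: σ'_v = 20.8×5.1 + 12.09×2.30 = 133.9 kPa.
σ'_h = K_a σ'_v = 0.2464 × 133.9 = 32.99 kPa; u = γ_w × 2.30 = 22.56 kPa.
Total σ_h = 32.99 + 22.56 = 55.56 kPa.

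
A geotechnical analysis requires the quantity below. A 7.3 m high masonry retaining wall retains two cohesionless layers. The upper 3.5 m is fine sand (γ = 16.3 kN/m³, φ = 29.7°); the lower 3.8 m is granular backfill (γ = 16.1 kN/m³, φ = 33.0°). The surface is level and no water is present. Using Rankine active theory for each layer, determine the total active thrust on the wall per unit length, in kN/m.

K_a1 = tan²(45°−29.7°/2) = 0.3374; K_a2 = tan²(45°−33.0°/2) = 0.2948.
Layer 1: σ at base = K_a1 γ₁ h₁ = 19.25 kPa; P₁ = ½×19.25×3.5 = 33.68.
Layer 2: σ_v at top = γ₁h₁ = 57.05; σ_h top = K_a2×57.05 = 16.82; σ_h base = K_a2×(57.05+16.1×3.8) = 34.85.
P₂ = ½(16.82+34.85)×3.8 = 98.18. Total P_a = 33.68+98.18 = 131.9 kN/m.

132 kN/m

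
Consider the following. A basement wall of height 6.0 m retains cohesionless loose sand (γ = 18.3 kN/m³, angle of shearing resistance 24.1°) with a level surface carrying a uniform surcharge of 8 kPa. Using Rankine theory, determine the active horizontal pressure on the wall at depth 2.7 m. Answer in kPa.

K_a = (1 − sin φ)/(1 + sin φ) = 0.4201.
σ_v = γz + q = 18.3 × 2.7 + 8 = 57.41 kPa.
σ_h = K_a σ_v = 0.4201 × 57.41 = 24.12 kPa.

24.1 kPa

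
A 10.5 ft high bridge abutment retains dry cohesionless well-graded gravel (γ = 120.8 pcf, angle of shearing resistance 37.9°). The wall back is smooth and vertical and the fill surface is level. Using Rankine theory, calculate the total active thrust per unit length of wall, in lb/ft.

1590 lb/ft

K_a = tan²(45° − φ/2) = 0.2389.
P_a = ½ K_a γ H² = 0.5 × 0.2389 × 120.8 × 10.5² = 1591 lb/ft.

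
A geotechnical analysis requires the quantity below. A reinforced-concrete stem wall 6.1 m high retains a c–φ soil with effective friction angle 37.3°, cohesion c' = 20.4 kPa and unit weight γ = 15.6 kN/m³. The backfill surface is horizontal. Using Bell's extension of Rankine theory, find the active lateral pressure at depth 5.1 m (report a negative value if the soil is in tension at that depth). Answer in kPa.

K_a = (1 − sin φ)/(1 + sin φ) = 0.2453.
σ_a = K_a γ z − 2c√K_a = 0.2453×15.6×5.1 − 2×20.4×0.4953 = -0.6898 kPa.

-0.690 kPa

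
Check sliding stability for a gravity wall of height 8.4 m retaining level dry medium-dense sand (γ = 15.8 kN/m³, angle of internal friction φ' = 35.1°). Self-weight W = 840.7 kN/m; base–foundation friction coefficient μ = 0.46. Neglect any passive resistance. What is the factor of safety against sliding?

K_a = tan²(45° − 35.1°/2) = 0.2698.
P_a = ½K_aγH² = 0.5×0.2698×15.8×8.4² = 150.4 kN/m, acting at H/3 = 2.800 m above the base.
FS_sliding = μW / P_a = 0.46×840.7 / 150.4 = 2.571.

2.57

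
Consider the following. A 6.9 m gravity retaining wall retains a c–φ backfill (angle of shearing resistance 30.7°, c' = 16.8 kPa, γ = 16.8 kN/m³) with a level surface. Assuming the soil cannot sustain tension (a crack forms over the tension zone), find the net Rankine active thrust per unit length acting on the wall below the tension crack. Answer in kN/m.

K_a = 0.3240; √K_a = 0.5692.
Tension-crack depth z_c = 2c/(γ√K_a) = 2×16.8/(16.8×0.5692) = 3.513 m.
σ_a at base = K_a γ H − 2c√K_a = 0.3240×16.8×6.9 − 2×16.8×0.5692 = 18.43 kPa.
P_a = ½ × 18.43 × (H − z_c) = 0.5×18.43×3.387 = 31.22 kN/m.

31.2 kN/m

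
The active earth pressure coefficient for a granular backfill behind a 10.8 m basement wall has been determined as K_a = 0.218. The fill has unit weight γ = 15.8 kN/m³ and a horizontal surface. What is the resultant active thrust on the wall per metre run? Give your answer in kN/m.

P = ½ K_a γ H² = 0.5 × 0.218 × 15.8 × 10.8² = 200.9 kN/m.

201 kN/m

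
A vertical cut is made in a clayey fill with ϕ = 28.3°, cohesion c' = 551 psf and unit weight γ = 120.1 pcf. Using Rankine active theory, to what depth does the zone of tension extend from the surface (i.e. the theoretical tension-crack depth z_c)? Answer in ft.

K_a = tan²(45° − 28.3°/2) = 0.3568; √K_a = 0.5973.
The active pressure is zero where K_a γ z = 2c√K_a, so z_c = 2c/(γ√K_a) = 2×551/(120.1×0.5973) = 15.36 ft.

15.4 ft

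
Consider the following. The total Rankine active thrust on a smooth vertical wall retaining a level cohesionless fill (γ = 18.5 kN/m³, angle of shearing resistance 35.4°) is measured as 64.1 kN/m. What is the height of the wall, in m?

5.10 m

K_a = 0.2664. P_a = ½ K_a γ H² ⇒ H = √(2P_a/(K_a γ)).
H = √(2×64.1/(0.2664×18.5)) = 5.100 m.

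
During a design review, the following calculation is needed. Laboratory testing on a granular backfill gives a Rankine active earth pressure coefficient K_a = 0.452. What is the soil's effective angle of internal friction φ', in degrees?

K_a = tan²(45° − φ/2) ⇒ 45° − φ/2 = arctan(√0.452) = 33.91°.
φ = 2(45° − 33.91°) = 22.17°.

22.2°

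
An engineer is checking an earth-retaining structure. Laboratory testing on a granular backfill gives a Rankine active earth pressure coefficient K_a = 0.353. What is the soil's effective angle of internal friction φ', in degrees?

28.6°

K_a = tan²(45° − φ/2) ⇒ 45° − φ/2 = arctan(√0.353) = 30.72°.
φ = 2(45° − 30.72°) = 28.57°.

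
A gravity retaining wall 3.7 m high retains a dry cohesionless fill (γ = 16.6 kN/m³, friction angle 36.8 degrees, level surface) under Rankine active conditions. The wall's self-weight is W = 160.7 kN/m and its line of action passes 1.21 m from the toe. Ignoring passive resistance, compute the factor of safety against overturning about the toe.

5.53

K_a = tan²(45° − 36.8°/2) = 0.2508.
P_a = ½K_aγH² = 0.5×0.2508×16.6×3.7² = 28.49 kN/m, acting at H/3 = 1.233 m above the base.
Overturning moment M_o = P_a × H/3 = 28.49 × 1.233 = 35.14.
Resisting moment M_r = W × 1.21 = 160.7 × 1.21 = 194.4.
FS_overturning = M_r/M_o = 194.4/35.14 = 5.533.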